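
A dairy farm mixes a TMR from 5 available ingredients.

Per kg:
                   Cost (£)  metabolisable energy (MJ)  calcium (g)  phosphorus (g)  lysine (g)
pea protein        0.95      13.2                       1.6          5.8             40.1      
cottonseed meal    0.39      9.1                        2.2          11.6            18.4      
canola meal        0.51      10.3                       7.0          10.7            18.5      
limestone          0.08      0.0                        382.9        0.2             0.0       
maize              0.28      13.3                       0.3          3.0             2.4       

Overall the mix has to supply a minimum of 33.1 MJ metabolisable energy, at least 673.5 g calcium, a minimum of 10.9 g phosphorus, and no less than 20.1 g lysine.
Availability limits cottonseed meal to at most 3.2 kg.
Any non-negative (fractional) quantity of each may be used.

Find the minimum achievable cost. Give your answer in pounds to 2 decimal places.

Set it up as a linear program. Let x1 = kg of pea protein, x2 = kg of cottonseed meal, x3 = kg of canola meal, x4 = kg of limestone, x5 = kg of maize.
min 0.95x1 + 0.39x2 + 0.51x3 + 0.08x4 + 0.28x5 s.t.:
  13.2x1 + 9.1x2 + 10.3x3 + 13.3x5 ≥ 33.1   (metabolisable energy)
  1.6x1 + 2.2x2 + 7x3 + 382.9x4 + 0.3x5 ≥ 673.5   (calcium)
  5.8x1 + 11.6x2 + 10.7x3 + 0.2x4 + 3x5 ≥ 10.9   (phosphorus)
  40.1x1 + 18.4x2 + 18.5x3 + 2.4x5 ≥ 20.1   (lysine)
  x2 ≤ 3.2
  x1, x2, x3, x4, x5 ≥ 0.
The optimal basis is {cottonseed meal, limestone, maize}; pea protein, canola meal drop out. The metabolisable energy, calcium, lysine requirements are met with equality.
That vertex is x2 = 0.843, x4 = 1.753, x5 = 1.912.
Objective = 0.39·0.843 + 0.08·1.753 + 0.28·1.912 = 1.0044.

£1.00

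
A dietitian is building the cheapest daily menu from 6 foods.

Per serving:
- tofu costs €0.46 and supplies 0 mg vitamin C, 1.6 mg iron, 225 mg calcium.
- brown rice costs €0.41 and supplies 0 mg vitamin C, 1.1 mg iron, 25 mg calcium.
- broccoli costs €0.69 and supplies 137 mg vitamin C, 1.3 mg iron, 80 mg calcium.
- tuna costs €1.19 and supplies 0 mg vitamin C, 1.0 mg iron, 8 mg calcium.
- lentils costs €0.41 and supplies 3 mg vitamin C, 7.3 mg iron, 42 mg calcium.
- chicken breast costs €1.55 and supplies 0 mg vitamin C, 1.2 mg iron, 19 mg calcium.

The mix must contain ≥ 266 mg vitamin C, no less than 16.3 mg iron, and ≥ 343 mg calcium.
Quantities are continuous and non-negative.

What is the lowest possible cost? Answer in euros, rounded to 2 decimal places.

Treat it as an LP. Let x1 = servings of tofu, x2 = servings of brown rice, x3 = servings of broccoli, x4 = servings of tuna, x5 = servings of lentils, x6 = servings of chicken breast.
Minimise 0.46x1 + 0.41x2 + 0.69x3 + 1.19x4 + 0.41x5 + 1.55x6 subject to:
  137x3 + 3x5 ≥ 266   (vitamin C)
  1.6x1 + 1.1x2 + 1.3x3 + 1x4 + 7.3x5 + 1.2x6 ≥ 16.3   (iron)
  225x1 + 25x2 + 80x3 + 8x4 + 42x5 + 19x6 ≥ 343   (calcium)
  x1, x2, x3, x4, x5, x6 ≥ 0.
The optimal basis is {tofu, broccoli, lentils}; brown rice, tuna, chicken breast drop out. There the vitamin C, iron, calcium constraints are tight.
Solving gives x1 = 0.5155, x3 = 1.903, x5 = 1.781.
Cost = 0.46·0.5155 + 0.69·1.903 + 0.41·1.781 = 2.2804.

€2.28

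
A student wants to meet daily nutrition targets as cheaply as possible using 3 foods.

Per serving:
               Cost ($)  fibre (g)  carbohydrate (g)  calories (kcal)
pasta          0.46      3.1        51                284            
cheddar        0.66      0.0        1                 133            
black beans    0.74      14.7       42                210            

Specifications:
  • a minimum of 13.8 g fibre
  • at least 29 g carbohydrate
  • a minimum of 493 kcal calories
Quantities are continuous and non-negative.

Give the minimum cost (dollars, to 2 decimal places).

Let x1 = servings of pasta, x2 = servings of cheddar, x3 = servings of black beans.
Minimize 0.46x1 + 0.66x2 + 0.74x3 with:
  3.1x1 + 14.7x3 ≥ 13.8   (fibre)
  51x1 + 1x2 + 42x3 ≥ 29   (carbohydrate)
  284x1 + 133x2 + 210x3 ≥ 493   (calories)
  x1, x2, x3 ≥ 0.
The cheapest feasible vertex uses only pasta, black beans; cheddar is not used. There the fibre and calories constraints are tight.
Optimal quantities: pasta = 1.234 servings, black beans = 0.6785 servings.
Hence cost = 0.46·1.234 + 0.74·0.6785 = $1.0697.

$1.07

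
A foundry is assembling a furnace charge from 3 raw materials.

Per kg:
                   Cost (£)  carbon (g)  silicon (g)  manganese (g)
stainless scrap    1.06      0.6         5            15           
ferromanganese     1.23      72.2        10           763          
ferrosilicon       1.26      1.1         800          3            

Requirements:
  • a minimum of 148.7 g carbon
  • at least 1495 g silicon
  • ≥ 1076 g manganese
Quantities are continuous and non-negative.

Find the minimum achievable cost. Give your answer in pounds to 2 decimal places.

Let x1 = kg of stainless scrap, x2 = kg of ferromanganese, x3 = kg of ferrosilicon.
Minimise 1.06x1 + 1.23x2 + 1.26x3 subject to:
  0.6x1 + 72.2x2 + 1.1x3 ≥ 148.7   (carbon)
  5x1 + 10x2 + 800x3 ≥ 1495   (silicon)
  15x1 + 763x2 + 3x3 ≥ 1076   (manganese)
  x1, x2, x3 ≥ 0.
The minimum-cost mix takes nothing from stainless scrap — only ferromanganese, ferrosilicon. There the carbon and silicon constraints are tight.
That vertex is x2 = 2.031, x3 = 1.843.
Cost = 1.23·2.031 + 1.26·1.843 = 4.8203.

£4.82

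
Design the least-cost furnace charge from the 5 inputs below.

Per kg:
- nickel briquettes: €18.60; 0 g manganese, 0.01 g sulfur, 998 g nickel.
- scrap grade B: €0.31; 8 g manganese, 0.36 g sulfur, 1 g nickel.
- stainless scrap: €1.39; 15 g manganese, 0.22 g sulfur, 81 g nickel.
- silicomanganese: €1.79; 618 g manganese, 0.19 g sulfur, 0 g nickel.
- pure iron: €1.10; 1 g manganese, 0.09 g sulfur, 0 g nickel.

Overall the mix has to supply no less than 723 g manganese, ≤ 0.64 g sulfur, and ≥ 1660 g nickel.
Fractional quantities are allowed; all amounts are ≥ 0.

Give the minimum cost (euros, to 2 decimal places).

Set it up as a linear program. Let x1 = kg of nickel briquettes, x2 = kg of scrap grade B, x3 = kg of stainless scrap, x4 = kg of silicomanganese, x5 = kg of pure iron.
min 18.6x1 + 0.31x2 + 1.39x3 + 1.79x4 + 1.1x5 subject to:
  8x2 + 15x3 + 618x4 + 1x5 ≥ 723   (manganese)
  0.01x1 + 0.36x2 + 0.22x3 + 0.19x4 + 0.09x5 ≤ 0.64   (sulfur)
  998x1 + 1x2 + 81x3 ≥ 1660   (nickel)
  x1, x2, x3, x4, x5 ≥ 0.
At the optimum only nickel briquettes, stainless scrap, silicomanganese are positive (scrap grade B, pure iron = 0). The manganese, sulfur, nickel requirements are met with equality.
Solving gives x1 = 1.512, x3 = 1.869, x4 = 1.125.
Hence cost = 18.6·1.512 + 1.39·1.869 + 1.79·1.125 = €32.7349.

€32.73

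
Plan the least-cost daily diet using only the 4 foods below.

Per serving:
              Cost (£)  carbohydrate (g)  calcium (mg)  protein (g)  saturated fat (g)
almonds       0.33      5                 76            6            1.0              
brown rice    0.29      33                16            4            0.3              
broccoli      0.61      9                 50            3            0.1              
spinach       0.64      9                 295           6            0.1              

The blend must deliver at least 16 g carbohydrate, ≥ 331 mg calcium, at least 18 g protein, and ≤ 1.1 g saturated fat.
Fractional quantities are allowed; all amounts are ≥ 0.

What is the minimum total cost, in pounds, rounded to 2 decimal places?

Let x1 = servings of almonds, x2 = servings of brown rice, x3 = servings of broccoli, x4 = servings of spinach.
min 0.33x1 + 0.29x2 + 0.61x3 + 0.64x4 s.t.:
  5x1 + 33x2 + 9x3 + 9x4 ≥ 16   (carbohydrate)
  76x1 + 16x2 + 50x3 + 295x4 ≥ 331   (calcium)
  6x1 + 4x2 + 3x3 + 6x4 ≥ 18   (protein)
  1x1 + 0.3x2 + 0.1x3 + 0.1x4 ≤ 1.1   (saturated fat)
  x1, x2, x3, x4 ≥ 0.
The minimum-cost mix takes nothing from broccoli — only almonds, brown rice, spinach. The calcium, protein, saturated fat requirements are met with equality.
Optimal quantities: almonds = 0.1369 servings, brown rice = 2.9 servings, spinach = 0.9294 servings.
Hence cost = 0.33·0.1369 + 0.29·2.9 + 0.64·0.9294 = £1.4810.

£1.48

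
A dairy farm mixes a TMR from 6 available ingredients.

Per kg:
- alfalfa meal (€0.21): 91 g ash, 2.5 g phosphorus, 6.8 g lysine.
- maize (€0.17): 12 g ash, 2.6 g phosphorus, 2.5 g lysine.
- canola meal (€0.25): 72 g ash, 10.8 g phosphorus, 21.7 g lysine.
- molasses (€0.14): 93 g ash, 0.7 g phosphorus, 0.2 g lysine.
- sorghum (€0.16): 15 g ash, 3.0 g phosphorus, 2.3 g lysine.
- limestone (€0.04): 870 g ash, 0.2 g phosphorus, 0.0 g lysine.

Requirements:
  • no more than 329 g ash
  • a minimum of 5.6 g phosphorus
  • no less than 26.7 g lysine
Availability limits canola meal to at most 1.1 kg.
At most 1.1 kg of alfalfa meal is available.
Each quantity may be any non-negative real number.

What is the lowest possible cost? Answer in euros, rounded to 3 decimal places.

€0.362

Let x1 = kg of alfalfa meal, x2 = kg of maize, x3 = kg of canola meal, x4 = kg of molasses, x5 = kg of sorghum, x6 = kg of limestone.
Minimise 0.21x1 + 0.17x2 + 0.25x3 + 0.14x4 + 0.16x5 + 0.04x6 s.t.:
  91x1 + 12x2 + 72x3 + 93x4 + 15x5 + 870x6 ≤ 329   (ash)
  2.5x1 + 2.6x2 + 10.8x3 + 0.7x4 + 3x5 + 0.2x6 ≥ 5.6   (phosphorus)
  6.8x1 + 2.5x2 + 21.7x3 + 0.2x4 + 2.3x5 ≥ 26.7   (lysine)
  x3 ≤ 1.1
  x1 ≤ 1.1
  x1, x2, x3, x4, x5, x6 ≥ 0.
The optimal basis is {alfalfa meal, canola meal}; maize, molasses, sorghum, limestone drop out. There the lysine and the canola meal cap constraints are tight.
So alfalfa meal = 0.4162 kg, canola meal = 1.1 kg.
Objective = 0.21·0.4162 + 0.25·1.1 = 0.36240.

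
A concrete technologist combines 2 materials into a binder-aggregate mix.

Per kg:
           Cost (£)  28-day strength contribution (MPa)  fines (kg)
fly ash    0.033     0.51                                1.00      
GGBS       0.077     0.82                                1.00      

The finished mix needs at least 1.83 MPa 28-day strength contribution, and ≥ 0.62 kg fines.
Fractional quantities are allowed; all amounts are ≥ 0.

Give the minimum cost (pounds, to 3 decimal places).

Let x1 = kg of fly ash, x2 = kg of GGBS.
Minimise 0.033x1 + 0.077x2 with:
  0.51x1 + 0.82x2 ≥ 1.83   (28-day strength contribution)
  1x1 + 1x2 ≥ 0.62   (fines)
  x1, x2 ≥ 0.
At the optimum only fly ash is positive (GGBS = 0). The 28-day strength contribution requirement is met with equality.
Solving gives x1 = 3.588.
Total cost: 0.033·3.588 = 0.11840.

£0.118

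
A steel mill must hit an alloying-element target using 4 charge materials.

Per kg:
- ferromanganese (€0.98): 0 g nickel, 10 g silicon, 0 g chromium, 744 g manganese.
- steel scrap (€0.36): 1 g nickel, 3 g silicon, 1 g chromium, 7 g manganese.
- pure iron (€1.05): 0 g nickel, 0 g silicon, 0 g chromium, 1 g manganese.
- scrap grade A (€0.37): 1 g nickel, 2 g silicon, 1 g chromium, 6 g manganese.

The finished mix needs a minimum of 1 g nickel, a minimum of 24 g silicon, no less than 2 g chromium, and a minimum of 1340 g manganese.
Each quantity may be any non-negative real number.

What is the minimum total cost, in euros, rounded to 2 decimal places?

€2.48

This is a linear program. Let x1 = kg of ferromanganese, x2 = kg of steel scrap, x3 = kg of pure iron, x4 = kg of scrap grade A.
Minimize 0.98x1 + 0.36x2 + 1.05x3 + 0.37x4 s.t.:
  1x2 + 1x4 ≥ 1   (nickel)
  10x1 + 3x2 + 2x4 ≥ 24   (silicon)
  1x2 + 1x4 ≥ 2   (chromium)
  744x1 + 7x2 + 1x3 + 6x4 ≥ 1340   (manganese)
  x1, x2, x3, x4 ≥ 0.
The cheapest feasible vertex uses only ferromanganese, steel scrap; pure iron, scrap grade A are not used. Binding constraints: silicon and chromium.
That vertex is x1 = 1.8, x2 = 2.
Hence cost = 0.98·1.8 + 0.36·2 = €2.4840.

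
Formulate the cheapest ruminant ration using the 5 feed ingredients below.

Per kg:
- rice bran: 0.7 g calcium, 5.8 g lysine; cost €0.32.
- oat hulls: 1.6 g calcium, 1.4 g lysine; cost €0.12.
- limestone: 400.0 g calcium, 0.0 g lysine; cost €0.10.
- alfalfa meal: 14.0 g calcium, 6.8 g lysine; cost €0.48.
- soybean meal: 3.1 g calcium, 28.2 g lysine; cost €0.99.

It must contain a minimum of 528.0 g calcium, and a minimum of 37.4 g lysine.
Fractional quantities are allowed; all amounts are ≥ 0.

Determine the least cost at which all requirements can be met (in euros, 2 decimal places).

Let x1 = kg of rice bran, x2 = kg of oat hulls, x3 = kg of limestone, x4 = kg of alfalfa meal, x5 = kg of soybean meal.
Minimise 0.32x1 + 0.12x2 + 0.1x3 + 0.48x4 + 0.99x5 subject to:
  0.7x1 + 1.6x2 + 400x3 + 14x4 + 3.1x5 ≥ 528   (calcium)
  5.8x1 + 1.4x2 + 6.8x4 + 28.2x5 ≥ 37.4   (lysine)
  x1, x2, x3, x4, x5 ≥ 0.
The optimal basis is {limestone, soybean meal}; rice bran, oat hulls, alfalfa meal drop out. Binding constraints: calcium and lysine.
So limestone = 1.31 kg, soybean meal = 1.326 kg.
Hence cost = 0.1·1.31 + 0.99·1.326 = €1.4437.

€1.44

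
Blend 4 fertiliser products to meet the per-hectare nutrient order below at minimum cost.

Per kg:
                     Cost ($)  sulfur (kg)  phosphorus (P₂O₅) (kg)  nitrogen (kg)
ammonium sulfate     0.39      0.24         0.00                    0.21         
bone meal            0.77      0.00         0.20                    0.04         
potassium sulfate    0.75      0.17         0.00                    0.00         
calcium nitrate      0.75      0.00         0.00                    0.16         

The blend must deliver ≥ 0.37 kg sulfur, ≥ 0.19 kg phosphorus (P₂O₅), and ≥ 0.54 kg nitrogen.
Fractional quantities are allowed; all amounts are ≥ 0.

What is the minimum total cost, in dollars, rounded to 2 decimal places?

This is a linear program. Let x1 = kg of ammonium sulfate, x2 = kg of bone meal, x3 = kg of potassium sulfate, x4 = kg of calcium nitrate.
Minimise 0.39x1 + 0.77x2 + 0.75x3 + 0.75x4 s.t.:
  0.24x1 + 0.17x3 ≥ 0.37   (sulfur)
  0.2x2 ≥ 0.19   (phosphorus (P₂O₅))
  0.21x1 + 0.04x2 + 0.16x4 ≥ 0.54   (nitrogen)
  x1, x2, x3, x4 ≥ 0.
The cheapest feasible vertex uses only ammonium sulfate, bone meal; potassium sulfate, calcium nitrate are not used. There the phosphorus (P₂O₅) and nitrogen constraints are tight.
Solving gives x1 = 2.39, x2 = 0.95.
Objective = 0.39·2.39 + 0.77·0.95 = 1.6636.

$1.66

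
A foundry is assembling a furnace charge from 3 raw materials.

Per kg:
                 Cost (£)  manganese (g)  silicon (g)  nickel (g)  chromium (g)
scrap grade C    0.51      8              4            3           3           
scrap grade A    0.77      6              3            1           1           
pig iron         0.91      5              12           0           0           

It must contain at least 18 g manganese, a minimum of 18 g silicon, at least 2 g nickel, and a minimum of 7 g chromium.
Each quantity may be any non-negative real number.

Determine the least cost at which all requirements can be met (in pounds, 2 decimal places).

Treat it as an LP. Let x1 = kg of scrap grade C, x2 = kg of scrap grade A, x3 = kg of pig iron.
Minimize 0.51x1 + 0.77x2 + 0.91x3 with:
  8x1 + 6x2 + 5x3 ≥ 18   (manganese)
  4x1 + 3x2 + 12x3 ≥ 18   (silicon)
  3x1 + 1x2 ≥ 2   (nickel)
  3x1 + 1x2 ≥ 7   (chromium)
  x1, x2, x3 ≥ 0.
The minimum-cost mix takes nothing from scrap grade A — only scrap grade C, pig iron. There the silicon and chromium constraints are tight.
Optimal quantities: scrap grade C = 2.333 kg, pig iron = 0.7222 kg.
Cost = 0.51·2.333 + 0.91·0.7222 = 1.8470.

£1.85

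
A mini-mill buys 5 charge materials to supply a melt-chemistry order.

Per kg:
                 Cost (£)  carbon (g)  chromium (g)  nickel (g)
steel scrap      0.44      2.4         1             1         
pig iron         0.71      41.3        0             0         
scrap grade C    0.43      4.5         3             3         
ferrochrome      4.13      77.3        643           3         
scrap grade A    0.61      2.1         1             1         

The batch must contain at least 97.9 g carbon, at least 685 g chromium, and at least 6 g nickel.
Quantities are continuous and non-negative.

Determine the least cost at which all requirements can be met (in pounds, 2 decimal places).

£4.99

Treat it as an LP. Let x1 = kg of steel scrap, x2 = kg of pig iron, x3 = kg of scrap grade C, x4 = kg of ferrochrome, x5 = kg of scrap grade A.
Minimise 0.44x1 + 0.71x2 + 0.43x3 + 4.13x4 + 0.61x5 s.t.:
  2.4x1 + 41.3x2 + 4.5x3 + 77.3x4 + 2.1x5 ≥ 97.9   (carbon)
  1x1 + 3x3 + 643x4 + 1x5 ≥ 685   (chromium)
  1x1 + 3x3 + 3x4 + 1x5 ≥ 6   (nickel)
  x1, x2, x3, x4, x5 ≥ 0.
The cheapest feasible vertex uses only pig iron, scrap grade C, ferrochrome; steel scrap, scrap grade A are not used. The carbon, chromium, nickel requirements are met with equality.
That vertex is x2 = 0.2824, x3 = 0.9391, x4 = 1.061.
Objective = 0.71·0.2824 + 0.43·0.9391 + 4.13·1.061 = 4.9862.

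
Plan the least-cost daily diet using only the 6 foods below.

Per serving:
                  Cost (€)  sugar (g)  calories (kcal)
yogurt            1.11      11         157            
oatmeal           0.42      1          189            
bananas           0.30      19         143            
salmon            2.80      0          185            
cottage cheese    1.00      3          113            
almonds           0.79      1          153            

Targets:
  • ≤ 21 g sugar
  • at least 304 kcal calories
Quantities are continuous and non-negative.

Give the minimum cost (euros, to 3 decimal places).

€0.657

Set it up as a linear program. Let x1 = servings of yogurt, x2 = servings of oatmeal, x3 = servings of bananas, x4 = servings of salmon, x5 = servings of cottage cheese, x6 = servings of almonds.
Minimize 1.11x1 + 0.42x2 + 0.3x3 + 2.8x4 + 1x5 + 0.79x6 s.t.:
  11x1 + 1x2 + 19x3 + 3x5 + 1x6 ≤ 21   (sugar)
  157x1 + 189x2 + 143x3 + 185x4 + 113x5 + 153x6 ≥ 304   (calories)
  x1, x2, x3, x4, x5, x6 ≥ 0.
The optimal basis is {oatmeal, bananas}; yogurt, salmon, cottage cheese, almonds drop out. There the sugar and calories constraints are tight.
That vertex is x2 = 0.8042, x3 = 1.063.
Objective = 0.42·0.8042 + 0.3·1.063 = 0.65666.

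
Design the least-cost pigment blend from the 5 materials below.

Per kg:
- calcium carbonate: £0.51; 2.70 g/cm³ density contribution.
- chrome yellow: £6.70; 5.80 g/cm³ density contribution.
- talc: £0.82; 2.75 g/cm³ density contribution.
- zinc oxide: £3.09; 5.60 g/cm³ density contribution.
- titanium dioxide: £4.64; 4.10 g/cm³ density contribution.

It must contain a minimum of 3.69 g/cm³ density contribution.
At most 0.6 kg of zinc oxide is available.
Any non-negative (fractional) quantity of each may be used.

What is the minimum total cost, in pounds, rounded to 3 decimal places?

Treat it as an LP. Let x1 = kg of calcium carbonate, x2 = kg of chrome yellow, x3 = kg of talc, x4 = kg of zinc oxide, x5 = kg of titanium dioxide.
Minimize 0.51x1 + 6.7x2 + 0.82x3 + 3.09x4 + 4.64x5 s.t.:
  2.7x1 + 5.8x2 + 2.75x3 + 5.6x4 + 4.1x5 ≥ 3.69   (density contribution)
  x4 ≤ 0.6
  x1, x2, x3, x4, x5 ≥ 0.
The optimal basis is {calcium carbonate}; chrome yellow, talc, zinc oxide, titanium dioxide drop out. Binding constraint: density contribution.
Solving gives x1 = 1.367.
Hence cost = 0.51·1.367 = £0.69717.

£0.697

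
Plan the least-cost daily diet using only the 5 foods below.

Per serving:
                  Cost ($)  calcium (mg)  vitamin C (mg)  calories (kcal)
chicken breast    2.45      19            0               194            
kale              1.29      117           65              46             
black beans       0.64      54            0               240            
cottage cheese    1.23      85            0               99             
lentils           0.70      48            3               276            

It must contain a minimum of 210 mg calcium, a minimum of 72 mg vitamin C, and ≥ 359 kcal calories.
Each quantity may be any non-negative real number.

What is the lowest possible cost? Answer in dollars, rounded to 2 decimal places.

$2.37

Set it up as a linear program. Let x1 = servings of chicken breast, x2 = servings of kale, x3 = servings of black beans, x4 = servings of cottage cheese, x5 = servings of lentils.
min 2.45x1 + 1.29x2 + 0.64x3 + 1.23x4 + 0.7x5 subject to:
  19x1 + 117x2 + 54x3 + 85x4 + 48x5 ≥ 210   (calcium)
  65x2 + 3x5 ≥ 72   (vitamin C)
  194x1 + 46x2 + 240x3 + 99x4 + 276x5 ≥ 359   (calories)
  x1, x2, x3, x4, x5 ≥ 0.
The optimal basis is {kale, black beans}; chicken breast, cottage cheese, lentils drop out. There the calcium and calories constraints are tight.
Solving gives x2 = 1.212, x3 = 1.264.
Cost = 1.29·1.212 + 0.64·1.264 = 2.3724.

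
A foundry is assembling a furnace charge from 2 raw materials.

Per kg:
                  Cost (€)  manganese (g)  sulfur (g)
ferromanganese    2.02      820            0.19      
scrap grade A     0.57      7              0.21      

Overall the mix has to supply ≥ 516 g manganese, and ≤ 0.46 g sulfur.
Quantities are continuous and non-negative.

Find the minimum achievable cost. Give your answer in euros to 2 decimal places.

Treat it as an LP. Let x1 = kg of ferromanganese, x2 = kg of scrap grade A.
Minimize 2.02x1 + 0.57x2 with:
  820x1 + 7x2 ≥ 516   (manganese)
  0.19x1 + 0.21x2 ≤ 0.46   (sulfur)
  x1, x2 ≥ 0.
The cheapest feasible vertex uses only ferromanganese; scrap grade A is not used. Binding constraint: manganese.
Optimal quantities: ferromanganese = 0.6293 kg.
Hence cost = 2.02·0.6293 = €1.2712.

€1.27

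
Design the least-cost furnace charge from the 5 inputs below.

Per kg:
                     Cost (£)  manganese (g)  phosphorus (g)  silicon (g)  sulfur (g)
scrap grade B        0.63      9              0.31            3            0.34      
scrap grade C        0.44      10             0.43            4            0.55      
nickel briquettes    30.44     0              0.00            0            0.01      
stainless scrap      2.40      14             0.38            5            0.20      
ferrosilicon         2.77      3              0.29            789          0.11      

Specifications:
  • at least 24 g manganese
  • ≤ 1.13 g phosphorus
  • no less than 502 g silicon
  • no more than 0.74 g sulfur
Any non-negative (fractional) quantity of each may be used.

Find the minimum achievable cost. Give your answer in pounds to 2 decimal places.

£3.99

Set it up as a linear program. Let x1 = kg of scrap grade B, x2 = kg of scrap grade C, x3 = kg of nickel briquettes, x4 = kg of stainless scrap, x5 = kg of ferrosilicon.
Minimise 0.63x1 + 0.44x2 + 30.44x3 + 2.4x4 + 2.77x5 subject to:
  9x1 + 10x2 + 14x4 + 3x5 ≥ 24   (manganese)
  0.31x1 + 0.43x2 + 0.38x4 + 0.29x5 ≤ 1.13   (phosphorus)
  3x1 + 4x2 + 5x4 + 789x5 ≥ 502   (silicon)
  0.34x1 + 0.55x2 + 0.01x3 + 0.2x4 + 0.11x5 ≤ 0.74   (sulfur)
  x1, x2, x3, x4, x5 ≥ 0.
The cheapest feasible vertex uses only scrap grade B, stainless scrap, ferrosilicon; scrap grade C, nickel briquettes are not used. There the manganese, silicon, sulfur constraints are tight.
Optimal quantities: scrap grade B = 1.679 kg, stainless scrap = 0.5004 kg, ferrosilicon = 0.6267 kg.
Total cost: 0.63·1.679 + 2.4·0.5004 + 2.77·0.6267 = 3.9947.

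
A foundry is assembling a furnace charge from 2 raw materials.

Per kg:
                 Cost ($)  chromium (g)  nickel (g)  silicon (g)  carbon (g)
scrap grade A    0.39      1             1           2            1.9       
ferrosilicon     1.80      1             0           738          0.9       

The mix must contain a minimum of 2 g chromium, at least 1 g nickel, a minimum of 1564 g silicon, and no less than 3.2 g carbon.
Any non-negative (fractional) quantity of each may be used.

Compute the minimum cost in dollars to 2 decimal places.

Treat it as an LP. Let x1 = kg of scrap grade A, x2 = kg of ferrosilicon.
Minimize 0.39x1 + 1.8x2 subject to:
  1x1 + 1x2 ≥ 2   (chromium)
  1x1 ≥ 1   (nickel)
  2x1 + 738x2 ≥ 1564   (silicon)
  1.9x1 + 0.9x2 ≥ 3.2   (carbon)
  x1, x2 ≥ 0.
Both inputs are positive at the optimum. Binding constraints: nickel and silicon.
Optimal quantities: scrap grade A = 1 kg, ferrosilicon = 2.117 kg.
Hence cost = 0.39·1 + 1.8·2.117 = $4.2006.

$4.20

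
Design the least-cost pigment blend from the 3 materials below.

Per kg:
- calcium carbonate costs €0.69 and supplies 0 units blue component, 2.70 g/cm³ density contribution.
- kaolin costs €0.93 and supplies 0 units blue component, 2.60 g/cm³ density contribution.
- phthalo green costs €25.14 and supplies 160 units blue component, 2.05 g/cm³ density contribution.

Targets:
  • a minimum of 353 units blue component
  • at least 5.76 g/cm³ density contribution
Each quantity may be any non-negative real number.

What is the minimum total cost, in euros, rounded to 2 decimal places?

Treat it as an LP. Let x1 = kg of calcium carbonate, x2 = kg of kaolin, x3 = kg of phthalo green.
Minimise 0.69x1 + 0.93x2 + 25.14x3 with:
  160x3 ≥ 353   (blue component)
  2.7x1 + 2.6x2 + 2.05x3 ≥ 5.76   (density contribution)
  x1, x2, x3 ≥ 0.
The minimum-cost mix takes nothing from kaolin — only calcium carbonate, phthalo green. Binding constraints: blue component and density contribution.
So calcium carbonate = 0.45822 kg, phthalo green = 2.2062 kg.
Hence cost = 0.69·0.45822 + 25.14·2.2062 = €55.7800.

€55.78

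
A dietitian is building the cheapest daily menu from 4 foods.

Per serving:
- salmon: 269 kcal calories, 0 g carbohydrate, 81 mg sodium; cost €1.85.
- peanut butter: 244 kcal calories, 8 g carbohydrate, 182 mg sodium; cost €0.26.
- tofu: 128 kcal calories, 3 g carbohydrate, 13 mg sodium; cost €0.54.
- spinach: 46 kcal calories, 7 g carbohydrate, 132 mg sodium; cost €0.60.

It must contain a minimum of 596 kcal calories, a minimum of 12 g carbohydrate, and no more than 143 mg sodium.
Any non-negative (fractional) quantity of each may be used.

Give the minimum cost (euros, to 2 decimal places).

Let x1 = servings of salmon, x2 = servings of peanut butter, x3 = servings of tofu, x4 = servings of spinach.
Minimise 1.85x1 + 0.26x2 + 0.54x3 + 0.6x4 with:
  269x1 + 244x2 + 128x3 + 46x4 ≥ 596   (calories)
  8x2 + 3x3 + 7x4 ≥ 12   (carbohydrate)
  81x1 + 182x2 + 13x3 + 132x4 ≤ 143   (sodium)
  x1, x2, x3, x4 ≥ 0.
The minimum-cost mix takes nothing from salmon, spinach — only peanut butter, tofu. There the calories and sodium constraints are tight.
Optimal quantities: peanut butter = 0.5245 servings, tofu = 3.656 servings.
Cost = 0.26·0.5245 + 0.54·3.656 = 2.1106.

€2.11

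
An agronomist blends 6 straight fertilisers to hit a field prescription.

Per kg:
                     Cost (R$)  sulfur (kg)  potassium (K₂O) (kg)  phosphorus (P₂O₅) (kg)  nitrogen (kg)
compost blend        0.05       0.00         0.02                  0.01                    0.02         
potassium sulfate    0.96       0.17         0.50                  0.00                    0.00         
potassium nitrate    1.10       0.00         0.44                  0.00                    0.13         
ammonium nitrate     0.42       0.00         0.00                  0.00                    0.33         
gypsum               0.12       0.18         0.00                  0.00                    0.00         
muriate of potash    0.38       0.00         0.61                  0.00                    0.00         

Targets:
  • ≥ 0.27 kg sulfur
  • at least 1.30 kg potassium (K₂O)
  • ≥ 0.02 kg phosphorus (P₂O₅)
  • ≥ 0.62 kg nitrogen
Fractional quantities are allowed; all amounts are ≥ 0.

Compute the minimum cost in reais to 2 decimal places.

R$1.80

This is a linear program. Let x1 = kg of compost blend, x2 = kg of potassium sulfate, x3 = kg of potassium nitrate, x4 = kg of ammonium nitrate, x5 = kg of gypsum, x6 = kg of muriate of potash.
Minimize 0.05x1 + 0.96x2 + 1.1x3 + 0.42x4 + 0.12x5 + 0.38x6 with:
  0.17x2 + 0.18x5 ≥ 0.27   (sulfur)
  0.02x1 + 0.5x2 + 0.44x3 + 0.61x6 ≥ 1.3   (potassium (K₂O))
  0.01x1 ≥ 0.02   (phosphorus (P₂O₅))
  0.02x1 + 0.13x3 + 0.33x4 ≥ 0.62   (nitrogen)
  x1, x2, x3, x4, x5, x6 ≥ 0.
At the optimum only compost blend, ammonium nitrate, gypsum, muriate of potash are positive (potassium sulfate, potassium nitrate = 0). There the sulfur, potassium (K₂O), phosphorus (P₂O₅), nitrogen constraints are tight.
That vertex is x1 = 2, x4 = 1.758, x5 = 1.5, x6 = 2.066.
Total cost: 0.05·2 + 0.42·1.758 + 0.12·1.5 + 0.38·2.066 = 1.8034.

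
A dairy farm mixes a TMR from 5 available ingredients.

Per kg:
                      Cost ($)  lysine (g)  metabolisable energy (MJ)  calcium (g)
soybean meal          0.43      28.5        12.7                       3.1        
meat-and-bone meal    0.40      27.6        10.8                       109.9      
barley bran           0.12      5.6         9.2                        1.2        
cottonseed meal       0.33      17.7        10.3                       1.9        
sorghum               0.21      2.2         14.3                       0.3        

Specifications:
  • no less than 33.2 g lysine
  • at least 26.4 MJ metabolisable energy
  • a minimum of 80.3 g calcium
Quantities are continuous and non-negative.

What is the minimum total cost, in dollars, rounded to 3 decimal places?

$0.555

Treat it as an LP. Let x1 = kg of soybean meal, x2 = kg of meat-and-bone meal, x3 = kg of barley bran, x4 = kg of cottonseed meal, x5 = kg of sorghum.
Minimize 0.43x1 + 0.4x2 + 0.12x3 + 0.33x4 + 0.21x5 s.t.:
  28.5x1 + 27.6x2 + 5.6x3 + 17.7x4 + 2.2x5 ≥ 33.2   (lysine)
  12.7x1 + 10.8x2 + 9.2x3 + 10.3x4 + 14.3x5 ≥ 26.4   (metabolisable energy)
  3.1x1 + 109.9x2 + 1.2x3 + 1.9x4 + 0.3x5 ≥ 80.3   (calcium)
  x1, x2, x3, x4, x5 ≥ 0.
The cheapest feasible vertex uses only meat-and-bone meal, barley bran; soybean meal, cottonseed meal, sorghum are not used. The lysine and metabolisable energy requirements are met with equality.
That vertex is x2 = 0.8147, x3 = 1.913.
Cost = 0.4·0.8147 + 0.12·1.913 = 0.55544.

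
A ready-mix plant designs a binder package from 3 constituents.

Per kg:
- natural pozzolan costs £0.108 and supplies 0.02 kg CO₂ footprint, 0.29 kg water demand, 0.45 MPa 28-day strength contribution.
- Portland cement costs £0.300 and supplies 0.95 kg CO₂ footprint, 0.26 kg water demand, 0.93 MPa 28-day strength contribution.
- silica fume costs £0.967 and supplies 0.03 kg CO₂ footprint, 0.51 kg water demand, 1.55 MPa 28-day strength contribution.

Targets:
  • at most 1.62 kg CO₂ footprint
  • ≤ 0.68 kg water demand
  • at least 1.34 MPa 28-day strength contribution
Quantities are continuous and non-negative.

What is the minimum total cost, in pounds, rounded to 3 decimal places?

£0.363

Let x1 = kg of natural pozzolan, x2 = kg of Portland cement, x3 = kg of silica fume.
Minimize 0.108x1 + 0.3x2 + 0.967x3 with:
  0.02x1 + 0.95x2 + 0.03x3 ≤ 1.62   (CO₂ footprint)
  0.29x1 + 0.26x2 + 0.51x3 ≤ 0.68   (water demand)
  0.45x1 + 0.93x2 + 1.55x3 ≥ 1.34   (28-day strength contribution)
  x1, x2, x3 ≥ 0.
The optimal basis is {natural pozzolan, Portland cement}; silica fume drops out. The water demand and 28-day strength contribution requirements are met with equality.
Optimal quantities: natural pozzolan = 1.86 kg, Portland cement = 0.5409 kg.
Hence cost = 0.108·1.86 + 0.3·0.5409 = £0.36315.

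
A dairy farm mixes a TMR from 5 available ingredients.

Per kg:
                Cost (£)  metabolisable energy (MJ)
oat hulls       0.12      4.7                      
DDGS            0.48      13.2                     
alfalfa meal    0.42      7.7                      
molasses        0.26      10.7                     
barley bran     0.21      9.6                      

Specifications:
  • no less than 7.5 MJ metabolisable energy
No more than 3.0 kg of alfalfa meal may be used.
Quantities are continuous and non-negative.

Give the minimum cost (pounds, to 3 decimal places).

Let x1 = kg of oat hulls, x2 = kg of DDGS, x3 = kg of alfalfa meal, x4 = kg of molasses, x5 = kg of barley bran.
Minimize 0.12x1 + 0.48x2 + 0.42x3 + 0.26x4 + 0.21x5 subject to:
  4.7x1 + 13.2x2 + 7.7x3 + 10.7x4 + 9.6x5 ≥ 7.5   (metabolisable energy)
  x3 ≤ 3
  x1, x2, x3, x4, x5 ≥ 0.
The minimum-cost mix takes nothing from oat hulls, DDGS, alfalfa meal, molasses — only barley bran. Binding constraint: metabolisable energy.
Optimal quantities: barley bran = 0.7812 kg.
Objective = 0.21·0.7812 = 0.16405.

£0.164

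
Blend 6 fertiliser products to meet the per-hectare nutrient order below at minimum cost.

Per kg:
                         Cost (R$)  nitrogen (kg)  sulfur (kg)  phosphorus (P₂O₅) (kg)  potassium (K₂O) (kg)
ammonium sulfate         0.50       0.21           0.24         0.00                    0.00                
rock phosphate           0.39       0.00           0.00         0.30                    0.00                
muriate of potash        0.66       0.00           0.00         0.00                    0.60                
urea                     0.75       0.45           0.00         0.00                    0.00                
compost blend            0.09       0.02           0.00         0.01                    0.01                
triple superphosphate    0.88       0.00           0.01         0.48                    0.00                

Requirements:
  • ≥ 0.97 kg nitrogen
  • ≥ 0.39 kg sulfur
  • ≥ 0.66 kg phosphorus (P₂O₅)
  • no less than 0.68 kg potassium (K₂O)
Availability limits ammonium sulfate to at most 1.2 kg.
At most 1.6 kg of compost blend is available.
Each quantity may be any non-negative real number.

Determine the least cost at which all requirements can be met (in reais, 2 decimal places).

R$11.52

Let x1 = kg of ammonium sulfate, x2 = kg of rock phosphate, x3 = kg of muriate of potash, x4 = kg of urea, x5 = kg of compost blend, x6 = kg of triple superphosphate.
Minimize 0.5x1 + 0.39x2 + 0.66x3 + 0.75x4 + 0.09x5 + 0.88x6 subject to:
  0.21x1 + 0.45x4 + 0.02x5 ≥ 0.97   (nitrogen)
  0.24x1 + 0.01x6 ≥ 0.39   (sulfur)
  0.3x2 + 0.01x5 + 0.48x6 ≥ 0.66   (phosphorus (P₂O₅))
  0.6x3 + 0.01x5 ≥ 0.68   (potassium (K₂O))
  x1 ≤ 1.2
  x5 ≤ 1.6
  x1, x2, x3, x4, x5, x6 ≥ 0.
The minimum-cost mix takes nothing from rock phosphate, compost blend — only ammonium sulfate, muriate of potash, urea, triple superphosphate. There the nitrogen, sulfur, potassium (K₂O), the ammonium sulfate cap constraints are tight.
So ammonium sulfate = 1.2 kg, muriate of potash = 1.133 kg, urea = 1.596 kg, triple superphosphate = 10.2 kg.
Objective = 0.5·1.2 + 0.66·1.133 + 0.75·1.596 + 0.88·10.2 = 11.5208.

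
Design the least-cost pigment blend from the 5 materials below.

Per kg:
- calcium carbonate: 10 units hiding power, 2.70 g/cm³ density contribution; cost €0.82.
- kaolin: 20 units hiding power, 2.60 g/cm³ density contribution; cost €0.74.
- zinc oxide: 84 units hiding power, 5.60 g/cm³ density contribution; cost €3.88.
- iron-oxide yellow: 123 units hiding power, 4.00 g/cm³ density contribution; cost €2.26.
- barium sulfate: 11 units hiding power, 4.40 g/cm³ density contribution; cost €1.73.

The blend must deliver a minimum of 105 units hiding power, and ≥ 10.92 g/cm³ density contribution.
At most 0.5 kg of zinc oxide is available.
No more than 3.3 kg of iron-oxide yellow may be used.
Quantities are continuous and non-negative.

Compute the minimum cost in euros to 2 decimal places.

Let x1 = kg of calcium carbonate, x2 = kg of kaolin, x3 = kg of zinc oxide, x4 = kg of iron-oxide yellow, x5 = kg of barium sulfate.
min 0.82x1 + 0.74x2 + 3.88x3 + 2.26x4 + 1.73x5 with:
  10x1 + 20x2 + 84x3 + 123x4 + 11x5 ≥ 105   (hiding power)
  2.7x1 + 2.6x2 + 5.6x3 + 4x4 + 4.4x5 ≥ 10.92   (density contribution)
  x3 ≤ 0.5
  x4 ≤ 3.3
  x1, x2, x3, x4, x5 ≥ 0.
The optimal basis is {kaolin, iron-oxide yellow}; calcium carbonate, zinc oxide, barium sulfate drop out. The hiding power and density contribution requirements are met with equality.
Optimal quantities: kaolin = 3.85 kg, iron-oxide yellow = 0.2277 kg.
Hence cost = 0.74·3.85 + 2.26·0.2277 = €3.3636.

€3.36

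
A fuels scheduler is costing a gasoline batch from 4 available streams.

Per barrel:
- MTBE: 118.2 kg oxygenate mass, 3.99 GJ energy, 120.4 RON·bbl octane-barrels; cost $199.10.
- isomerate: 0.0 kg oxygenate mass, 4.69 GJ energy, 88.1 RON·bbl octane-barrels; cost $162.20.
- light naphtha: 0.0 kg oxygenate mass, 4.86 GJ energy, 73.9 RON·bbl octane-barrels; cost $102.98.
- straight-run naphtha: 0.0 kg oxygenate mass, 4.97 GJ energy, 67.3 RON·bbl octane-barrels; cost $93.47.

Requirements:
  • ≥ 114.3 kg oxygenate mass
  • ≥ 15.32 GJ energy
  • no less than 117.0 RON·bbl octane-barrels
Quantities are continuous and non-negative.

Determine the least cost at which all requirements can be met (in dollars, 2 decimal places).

Let x1 = barrels of MTBE, x2 = barrels of isomerate, x3 = barrels of light naphtha, x4 = barrels of straight-run naphtha.
min 199.1x1 + 162.2x2 + 102.98x3 + 93.47x4 subject to:
  118.2x1 ≥ 114.3   (oxygenate mass)
  3.99x1 + 4.69x2 + 4.86x3 + 4.97x4 ≥ 15.32   (energy)
  120.4x1 + 88.1x2 + 73.9x3 + 67.3x4 ≥ 117   (octane-barrels)
  x1, x2, x3, x4 ≥ 0.
The minimum-cost mix takes nothing from isomerate, light naphtha — only MTBE, straight-run naphtha. There the oxygenate mass and energy constraints are tight.
Optimal quantities: MTBE = 0.96701 barrels, straight-run naphtha = 2.3062 barrels.
Objective = 199.1·0.96701 + 93.47·2.3062 = 408.0922.

$408.09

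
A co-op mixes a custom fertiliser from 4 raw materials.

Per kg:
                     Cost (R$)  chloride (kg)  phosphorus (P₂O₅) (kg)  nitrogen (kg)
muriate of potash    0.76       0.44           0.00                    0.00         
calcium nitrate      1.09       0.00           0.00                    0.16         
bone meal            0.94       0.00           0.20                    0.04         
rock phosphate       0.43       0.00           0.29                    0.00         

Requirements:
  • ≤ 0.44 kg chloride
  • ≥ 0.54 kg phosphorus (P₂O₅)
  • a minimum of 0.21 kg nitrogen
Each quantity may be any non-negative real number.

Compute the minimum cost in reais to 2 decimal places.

This is a linear program. Let x1 = kg of muriate of potash, x2 = kg of calcium nitrate, x3 = kg of bone meal, x4 = kg of rock phosphate.
Minimize 0.76x1 + 1.09x2 + 0.94x3 + 0.43x4 with:
  0.44x1 ≤ 0.44   (chloride)
  0.2x3 + 0.29x4 ≥ 0.54   (phosphorus (P₂O₅))
  0.16x2 + 0.04x3 ≥ 0.21   (nitrogen)
  x1, x2, x3, x4 ≥ 0.
The cheapest feasible vertex uses only calcium nitrate, rock phosphate; muriate of potash, bone meal are not used. There the phosphorus (P₂O₅) and nitrogen constraints are tight.
That vertex is x2 = 1.312, x4 = 1.862.
Total cost: 1.09·1.312 + 0.43·1.862 = 2.2307.

R$2.23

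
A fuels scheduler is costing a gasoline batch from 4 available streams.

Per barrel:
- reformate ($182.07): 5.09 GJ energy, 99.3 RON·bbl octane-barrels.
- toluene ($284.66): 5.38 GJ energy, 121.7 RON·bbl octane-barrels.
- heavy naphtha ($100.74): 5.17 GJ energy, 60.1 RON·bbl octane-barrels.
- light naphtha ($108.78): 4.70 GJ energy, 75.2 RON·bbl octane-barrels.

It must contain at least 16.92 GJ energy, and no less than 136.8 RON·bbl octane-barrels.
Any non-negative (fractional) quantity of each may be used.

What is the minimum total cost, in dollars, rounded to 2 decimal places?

Let x1 = barrels of reformate, x2 = barrels of toluene, x3 = barrels of heavy naphtha, x4 = barrels of light naphtha.
Minimise 182.07x1 + 284.66x2 + 100.74x3 + 108.78x4 s.t.:
  5.09x1 + 5.38x2 + 5.17x3 + 4.7x4 ≥ 16.92   (energy)
  99.3x1 + 121.7x2 + 60.1x3 + 75.2x4 ≥ 136.8   (octane-barrels)
  x1, x2, x3, x4 ≥ 0.
The minimum-cost mix takes nothing from reformate, toluene, light naphtha — only heavy naphtha. Binding constraint: energy.
So heavy naphtha = 3.2727 barrels.
Cost = 100.74·3.2727 = 329.6918.

$329.69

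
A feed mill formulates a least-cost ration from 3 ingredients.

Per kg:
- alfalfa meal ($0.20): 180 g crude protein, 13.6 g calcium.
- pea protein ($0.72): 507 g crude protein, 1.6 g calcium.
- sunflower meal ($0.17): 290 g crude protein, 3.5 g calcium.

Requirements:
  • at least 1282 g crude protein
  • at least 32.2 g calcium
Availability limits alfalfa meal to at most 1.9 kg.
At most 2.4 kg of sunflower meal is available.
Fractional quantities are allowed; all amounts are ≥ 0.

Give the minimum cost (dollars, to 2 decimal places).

Let x1 = kg of alfalfa meal, x2 = kg of pea protein, x3 = kg of sunflower meal.
min 0.2x1 + 0.72x2 + 0.17x3 subject to:
  180x1 + 507x2 + 290x3 ≥ 1282   (crude protein)
  13.6x1 + 1.6x2 + 3.5x3 ≥ 32.2   (calcium)
  x1 ≤ 1.9
  x3 ≤ 2.4
  x1, x2, x3 ≥ 0.
The optimal mix uses every input. There the crude protein, the alfalfa meal cap, the sunflower meal cap constraints are tight.
That vertex is x1 = 1.9, x2 = 0.4813, x3 = 2.4.
Total cost: 0.2·1.9 + 0.72·0.4813 + 0.17·2.4 = 1.1345.

$1.13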